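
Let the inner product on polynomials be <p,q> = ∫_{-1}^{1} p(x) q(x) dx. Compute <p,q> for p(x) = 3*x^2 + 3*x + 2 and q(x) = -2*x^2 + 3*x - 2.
<p,q> = -166/15

Expand the product: p(x)·q(x) = -6*x^4 + 3*x^3 - x^2 - 4.
∫_{-1}^{1} of each monomial x^k gives [2/(k+1) if k even, 0 if k odd]. Integrating term-by-term (or equivalently evaluating the antiderivative F(x) = -6*x^5/5 + 3*x^4/4 - x^3/3 - 4*x at the endpoints):
  F(1) − F(−1) = -287/60 − (377/60) = -166/15.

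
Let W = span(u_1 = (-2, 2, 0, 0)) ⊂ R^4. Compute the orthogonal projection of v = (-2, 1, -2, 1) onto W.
proj_W(v) = (-3/2, 3/2, 0, 0)

Set up U = [u_1 | ... | u_1] ∈ R^(4×1). The projector onto W = col(U) is P = U (U^T U)^(-1) U^T.
Compute U^T U =
  [8],
and U^T v = (6).
Solve U^T U · c = U^T v for the coefficients: c = (3/4). The projection is proj_W(v) = U c.
Check: (v - proj_W(v)) · u_1 = 0  (should be 0).
Result: proj_W(v) = (-3/2, 3/2, 0, 0).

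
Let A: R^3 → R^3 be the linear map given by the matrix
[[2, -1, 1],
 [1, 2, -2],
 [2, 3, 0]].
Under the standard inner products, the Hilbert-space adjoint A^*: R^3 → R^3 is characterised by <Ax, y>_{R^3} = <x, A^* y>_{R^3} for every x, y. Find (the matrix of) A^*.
A^* = A^T =
[[2, 1, 2],
 [-1, 2, 3],
 [1, -2, 0]]

For real matrices with standard dot products, the defining identity <Ax, y> = <x, A^* y> gives (Ax)^T y = x^T (A^*) y, i.e. x^T A^T y = x^T (A^*) y. Since this holds for all x, y, we must have A^* = A^T. Therefore
A^* =
[[2, 1, 2],
 [-1, 2, 3],
 [1, -2, 0]].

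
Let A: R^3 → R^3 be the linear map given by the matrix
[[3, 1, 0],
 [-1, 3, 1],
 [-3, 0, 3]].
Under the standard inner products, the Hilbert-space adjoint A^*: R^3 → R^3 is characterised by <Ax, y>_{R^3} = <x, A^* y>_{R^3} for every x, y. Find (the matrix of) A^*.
A^* = A^T =
[[3, -1, -3],
 [1, 3, 0],
 [0, 1, 3]]

For real matrices with standard dot products, the defining identity <Ax, y> = <x, A^* y> gives (Ax)^T y = x^T (A^*) y, i.e. x^T A^T y = x^T (A^*) y. Since this holds for all x, y, we must have A^* = A^T. Therefore
A^* =
[[3, -1, -3],
 [1, 3, 0],
 [0, 1, 3]].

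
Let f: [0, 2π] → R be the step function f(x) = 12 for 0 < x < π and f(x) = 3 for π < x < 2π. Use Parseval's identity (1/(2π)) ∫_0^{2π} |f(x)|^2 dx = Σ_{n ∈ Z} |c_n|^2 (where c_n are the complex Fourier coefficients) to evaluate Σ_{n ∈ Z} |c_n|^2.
Σ |c_n|^2 = 153/2

Parseval equates the L^2 energy of f (normalised by 1/(2π)) with the ℓ^2 sum of its Fourier coefficients: (1/(2π)) ∫_0^{2π} |f|^2 = Σ |c_n|^2.
Compute the left side: (1/(2π)) [∫_0^π 12^2 dx + ∫_π^{2π} 3^2 dx] = (1/(2π)) · (144π + 9π) = (144 + 9)/2 = 153/2.
So Σ_{n ∈ Z} |c_n|^2 = 153/2.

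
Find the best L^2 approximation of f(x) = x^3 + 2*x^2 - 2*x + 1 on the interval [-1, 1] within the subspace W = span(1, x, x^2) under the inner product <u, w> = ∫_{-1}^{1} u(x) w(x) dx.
g(x) = 2*x^2 - 7*x/5 + 1

The best approximation g ∈ W is the orthogonal projection of f onto W. Writing g = a_0 + a_1 x + a_2 x^2, the coefficients solve the normal equations G · a = b where
  G_{ij} = <φ_i, φ_j> and b_i = <f, φ_i>, with φ_0 = 1, φ_1 = x, φ_2 = x^2.
G =
  [2, 0, 2/3]
  [0, 2/3, 0]
  [2/3, 0, 2/5],
b = (10/3, -14/15, 22/15).
Solving gives a_0 = 1, a_1 = -7/5, a_2 = 2, so
  g(x) = 2*x^2 - 7*x/5 + 1.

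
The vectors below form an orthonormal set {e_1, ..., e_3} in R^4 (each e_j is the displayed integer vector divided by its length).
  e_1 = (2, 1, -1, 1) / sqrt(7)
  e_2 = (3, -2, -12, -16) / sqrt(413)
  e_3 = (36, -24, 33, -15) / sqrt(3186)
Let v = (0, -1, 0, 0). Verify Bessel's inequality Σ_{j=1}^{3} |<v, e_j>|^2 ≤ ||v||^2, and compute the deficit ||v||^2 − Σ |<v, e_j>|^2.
Σ |<v, e_j>|^2 = 1/3; ||v||^2 = 1; deficit = 2/3

Write each e_j = u_j / sqrt(<u_j, u_j>) where u_j is the displayed integer vector. Then <v, e_j> = <v, u_j> / sqrt(<u_j, u_j>), so |<v, e_j>|^2 = <v, u_j>^2 / <u_j, u_j>.
Coefficients: <v, e_1> = -1/sqrt(7), <v, e_2> = 2/sqrt(413), <v, e_3> = 24/sqrt(3186).
Square and sum: Σ |<v, e_j>|^2 = 1/3.
Compute ||v||^2 = v·v = 1.
Deficit = 1 − 1/3 = 2/3 ≥ 0, confirming Bessel's inequality. (The deficit equals ||v − Σ <v,e_j> e_j||^2, the squared distance from v to span{e_j}.)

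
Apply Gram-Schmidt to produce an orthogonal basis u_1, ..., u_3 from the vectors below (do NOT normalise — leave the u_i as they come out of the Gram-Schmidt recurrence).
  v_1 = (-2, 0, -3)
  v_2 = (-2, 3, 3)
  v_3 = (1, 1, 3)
Orthogonal basis:
  u_1 = (-2, 0, -3)
  u_2 = (-36/13, 3, 24/13)
  u_3 = (3/29, 4/29, -2/29)

Apply the Gram-Schmidt recurrence
  u_1 = v_1
  u_i = v_i − Σ_{j<i} ((v_i · u_j) / (u_j · u_j)) · u_j.

Step by step this gives:
  u_1 = (-2, 0, -3)
  u_2 = (-36/13, 3, 24/13)
  u_3 = (3/29, 4/29, -2/29)

Orthogonality check:
  u_2 · u_1 = 0 (should be 0)
  u_3 · u_1 = 0 (should be 0)
  u_3 · u_2 = 0 (should be 0)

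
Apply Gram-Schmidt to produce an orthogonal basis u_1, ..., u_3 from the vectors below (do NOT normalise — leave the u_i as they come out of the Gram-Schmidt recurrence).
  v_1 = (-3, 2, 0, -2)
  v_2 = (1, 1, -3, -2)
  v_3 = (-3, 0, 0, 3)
Orthogonal basis:
  u_1 = (-3, 2, 0, -2)
  u_2 = (26/17, 11/17, -3, -28/17)
  u_3 = (-60/41, 3/41, -81/41, 93/41)

Apply the Gram-Schmidt recurrence
  u_1 = v_1
  u_i = v_i − Σ_{j<i} ((v_i · u_j) / (u_j · u_j)) · u_j.

Step by step this gives:
  u_1 = (-3, 2, 0, -2)
  u_2 = (26/17, 11/17, -3, -28/17)
  u_3 = (-60/41, 3/41, -81/41, 93/41)

Orthogonality check:
  u_2 · u_1 = 0 (should be 0)
  u_3 · u_1 = 0 (should be 0)
  u_3 · u_2 = 0 (should be 0)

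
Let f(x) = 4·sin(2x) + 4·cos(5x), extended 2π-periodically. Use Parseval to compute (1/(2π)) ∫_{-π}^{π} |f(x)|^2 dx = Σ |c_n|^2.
Σ |c_n|^2 = 16

Expand |f|^2 and use orthogonality of {sin(nx), cos(mx)} on [-π, π]:
  ∫_{-π}^{π} sin(nx)^2 dx = π, ∫ cos(mx)^2 dx = π, and cross terms integrate to 0.
So ∫_{-π}^{π} f(x)^2 dx = 4^2 · π + 4^2 · π = (16 + 16)π.
Divide by 2π: (16 + 16)/2 = 16.
By Parseval, this equals Σ |c_n|^2.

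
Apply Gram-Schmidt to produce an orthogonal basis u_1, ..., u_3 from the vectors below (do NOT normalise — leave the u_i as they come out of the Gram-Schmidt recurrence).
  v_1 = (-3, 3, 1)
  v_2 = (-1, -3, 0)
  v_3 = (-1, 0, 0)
Orthogonal basis:
  u_1 = (-3, 3, 1)
  u_2 = (-37/19, -39/19, 6/19)
  u_3 = (-9/154, 3/154, -18/77)

Apply the Gram-Schmidt recurrence
  u_1 = v_1
  u_i = v_i − Σ_{j<i} ((v_i · u_j) / (u_j · u_j)) · u_j.

Step by step this gives:
  u_1 = (-3, 3, 1)
  u_2 = (-37/19, -39/19, 6/19)
  u_3 = (-9/154, 3/154, -18/77)

Orthogonality check:
  u_2 · u_1 = 0 (should be 0)
  u_3 · u_1 = 0 (should be 0)
  u_3 · u_2 = 0 (should be 0)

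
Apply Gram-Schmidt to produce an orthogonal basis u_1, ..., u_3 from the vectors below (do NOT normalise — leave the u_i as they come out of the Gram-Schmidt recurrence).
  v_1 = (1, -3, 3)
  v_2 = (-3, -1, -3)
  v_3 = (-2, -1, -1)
Orthogonal basis:
  u_1 = (1, -3, 3)
  u_2 = (-48/19, -46/19, -30/19)
  u_3 = (-12/35, 6/35, 2/7)

Apply the Gram-Schmidt recurrence
  u_1 = v_1
  u_i = v_i − Σ_{j<i} ((v_i · u_j) / (u_j · u_j)) · u_j.

Step by step this gives:
  u_1 = (1, -3, 3)
  u_2 = (-48/19, -46/19, -30/19)
  u_3 = (-12/35, 6/35, 2/7)

Orthogonality check:
  u_2 · u_1 = 0 (should be 0)
  u_3 · u_1 = 0 (should be 0)
  u_3 · u_2 = 0 (should be 0)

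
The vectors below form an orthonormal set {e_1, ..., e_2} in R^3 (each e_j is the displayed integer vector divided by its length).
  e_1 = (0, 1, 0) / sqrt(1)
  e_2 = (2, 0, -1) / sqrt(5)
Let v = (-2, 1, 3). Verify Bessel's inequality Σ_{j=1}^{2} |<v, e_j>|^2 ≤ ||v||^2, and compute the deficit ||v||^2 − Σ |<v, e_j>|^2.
Σ |<v, e_j>|^2 = 54/5; ||v||^2 = 14; deficit = 16/5

Write each e_j = u_j / sqrt(<u_j, u_j>) where u_j is the displayed integer vector. Then <v, e_j> = <v, u_j> / sqrt(<u_j, u_j>), so |<v, e_j>|^2 = <v, u_j>^2 / <u_j, u_j>.
Coefficients: <v, e_1> = 1/sqrt(1), <v, e_2> = -7/sqrt(5).
Square and sum: Σ |<v, e_j>|^2 = 54/5.
Compute ||v||^2 = v·v = 14.
Deficit = 14 − 54/5 = 16/5 ≥ 0, confirming Bessel's inequality. (The deficit equals ||v − Σ <v,e_j> e_j||^2, the squared distance from v to span{e_j}.)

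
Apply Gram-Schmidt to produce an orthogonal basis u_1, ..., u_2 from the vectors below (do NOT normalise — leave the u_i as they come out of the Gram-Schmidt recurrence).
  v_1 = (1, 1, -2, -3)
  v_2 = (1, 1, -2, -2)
Orthogonal basis:
  u_1 = (1, 1, -2, -3)
  u_2 = (1/5, 1/5, -2/5, 2/5)

Apply the Gram-Schmidt recurrence
  u_1 = v_1
  u_i = v_i − Σ_{j<i} ((v_i · u_j) / (u_j · u_j)) · u_j.

Step by step this gives:
  u_1 = (1, 1, -2, -3)
  u_2 = (1/5, 1/5, -2/5, 2/5)

Orthogonality check:
  u_2 · u_1 = 0 (should be 0)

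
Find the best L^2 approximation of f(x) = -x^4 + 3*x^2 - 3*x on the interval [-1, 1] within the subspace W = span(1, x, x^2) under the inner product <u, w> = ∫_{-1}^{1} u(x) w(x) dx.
g(x) = 15*x^2/7 - 3*x + 3/35

The best approximation g ∈ W is the orthogonal projection of f onto W. Writing g = a_0 + a_1 x + a_2 x^2, the coefficients solve the normal equations G · a = b where
  G_{ij} = <φ_i, φ_j> and b_i = <f, φ_i>, with φ_0 = 1, φ_1 = x, φ_2 = x^2.
G =
  [2, 0, 2/3]
  [0, 2/3, 0]
  [2/3, 0, 2/5],
b = (8/5, -2, 32/35).
Solving gives a_0 = 3/35, a_1 = -3, a_2 = 15/7, so
  g(x) = 15*x^2/7 - 3*x + 3/35.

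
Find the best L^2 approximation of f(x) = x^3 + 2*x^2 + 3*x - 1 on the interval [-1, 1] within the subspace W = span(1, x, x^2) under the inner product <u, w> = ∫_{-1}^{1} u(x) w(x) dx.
g(x) = 2*x^2 + 18*x/5 - 1

The best approximation g ∈ W is the orthogonal projection of f onto W. Writing g = a_0 + a_1 x + a_2 x^2, the coefficients solve the normal equations G · a = b where
  G_{ij} = <φ_i, φ_j> and b_i = <f, φ_i>, with φ_0 = 1, φ_1 = x, φ_2 = x^2.
G =
  [2, 0, 2/3]
  [0, 2/3, 0]
  [2/3, 0, 2/5],
b = (-2/3, 12/5, 2/15).
Solving gives a_0 = -1, a_1 = 18/5, a_2 = 2, so
  g(x) = 2*x^2 + 18*x/5 - 1.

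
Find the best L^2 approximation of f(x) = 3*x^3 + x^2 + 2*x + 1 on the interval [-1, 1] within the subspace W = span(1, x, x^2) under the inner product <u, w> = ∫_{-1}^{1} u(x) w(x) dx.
g(x) = x^2 + 19*x/5 + 1

The best approximation g ∈ W is the orthogonal projection of f onto W. Writing g = a_0 + a_1 x + a_2 x^2, the coefficients solve the normal equations G · a = b where
  G_{ij} = <φ_i, φ_j> and b_i = <f, φ_i>, with φ_0 = 1, φ_1 = x, φ_2 = x^2.
G =
  [2, 0, 2/3]
  [0, 2/3, 0]
  [2/3, 0, 2/5],
b = (8/3, 38/15, 16/15).
Solving gives a_0 = 1, a_1 = 19/5, a_2 = 1, so
  g(x) = x^2 + 19*x/5 + 1.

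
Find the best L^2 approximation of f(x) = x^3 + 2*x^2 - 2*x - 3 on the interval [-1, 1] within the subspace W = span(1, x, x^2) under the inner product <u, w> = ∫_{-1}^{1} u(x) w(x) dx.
g(x) = 2*x^2 - 7*x/5 - 3

The best approximation g ∈ W is the orthogonal projection of f onto W. Writing g = a_0 + a_1 x + a_2 x^2, the coefficients solve the normal equations G · a = b where
  G_{ij} = <φ_i, φ_j> and b_i = <f, φ_i>, with φ_0 = 1, φ_1 = x, φ_2 = x^2.
G =
  [2, 0, 2/3]
  [0, 2/3, 0]
  [2/3, 0, 2/5],
b = (-14/3, -14/15, -6/5).
Solving gives a_0 = -3, a_1 = -7/5, a_2 = 2, so
  g(x) = 2*x^2 - 7*x/5 - 3.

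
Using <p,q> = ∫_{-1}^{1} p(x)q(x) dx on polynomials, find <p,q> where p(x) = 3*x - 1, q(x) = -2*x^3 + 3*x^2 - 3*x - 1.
<p,q> = -42/5

Expand the product: p(x)·q(x) = -6*x^4 + 11*x^3 - 12*x^2 + 1.
∫_{-1}^{1} of each monomial x^k gives [2/(k+1) if k even, 0 if k odd]. Integrating term-by-term (or equivalently evaluating the antiderivative F(x) = -6*x^5/5 + 11*x^4/4 - 4*x^3 + x at the endpoints):
  F(1) − F(−1) = -29/20 − (139/20) = -42/5.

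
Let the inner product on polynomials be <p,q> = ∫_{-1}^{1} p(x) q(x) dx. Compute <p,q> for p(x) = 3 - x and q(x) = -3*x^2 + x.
<p,q> = -20/3

Expand the product: p(x)·q(x) = 3*x^3 - 10*x^2 + 3*x.
∫_{-1}^{1} of each monomial x^k gives [2/(k+1) if k even, 0 if k odd]. Integrating term-by-term (or equivalently evaluating the antiderivative F(x) = 3*x^4/4 - 10*x^3/3 + 3*x^2/2 at the endpoints):
  F(1) − F(−1) = -13/12 − (67/12) = -20/3.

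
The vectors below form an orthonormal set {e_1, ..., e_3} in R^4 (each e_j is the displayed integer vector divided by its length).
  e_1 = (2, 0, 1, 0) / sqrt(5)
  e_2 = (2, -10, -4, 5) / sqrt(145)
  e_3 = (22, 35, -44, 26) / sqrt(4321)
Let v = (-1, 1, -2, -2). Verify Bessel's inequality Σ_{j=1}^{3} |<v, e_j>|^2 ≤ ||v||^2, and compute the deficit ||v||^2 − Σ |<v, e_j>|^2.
Σ |<v, e_j>|^2 = 761/149; ||v||^2 = 10; deficit = 729/149

Write each e_j = u_j / sqrt(<u_j, u_j>) where u_j is the displayed integer vector. Then <v, e_j> = <v, u_j> / sqrt(<u_j, u_j>), so |<v, e_j>|^2 = <v, u_j>^2 / <u_j, u_j>.
Coefficients: <v, e_1> = -4/sqrt(5), <v, e_2> = -14/sqrt(145), <v, e_3> = 49/sqrt(4321).
Square and sum: Σ |<v, e_j>|^2 = 761/149.
Compute ||v||^2 = v·v = 10.
Deficit = 10 − 761/149 = 729/149 ≥ 0, confirming Bessel's inequality. (The deficit equals ||v − Σ <v,e_j> e_j||^2, the squared distance from v to span{e_j}.)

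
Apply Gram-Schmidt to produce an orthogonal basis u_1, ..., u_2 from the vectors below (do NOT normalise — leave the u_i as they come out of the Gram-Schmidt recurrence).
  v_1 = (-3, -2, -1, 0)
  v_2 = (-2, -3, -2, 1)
Orthogonal basis:
  u_1 = (-3, -2, -1, 0)
  u_2 = (1, -1, -1, 1)

Apply the Gram-Schmidt recurrence
  u_1 = v_1
  u_i = v_i − Σ_{j<i} ((v_i · u_j) / (u_j · u_j)) · u_j.

Step by step this gives:
  u_1 = (-3, -2, -1, 0)
  u_2 = (1, -1, -1, 1)

Orthogonality check:
  u_2 · u_1 = 0 (should be 0)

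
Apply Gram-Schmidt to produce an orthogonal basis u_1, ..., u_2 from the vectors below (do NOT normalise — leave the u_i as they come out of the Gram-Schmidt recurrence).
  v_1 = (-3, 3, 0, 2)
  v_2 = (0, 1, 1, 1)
Orthogonal basis:
  u_1 = (-3, 3, 0, 2)
  u_2 = (15/22, 7/22, 1, 6/11)

Apply the Gram-Schmidt recurrence
  u_1 = v_1
  u_i = v_i − Σ_{j<i} ((v_i · u_j) / (u_j · u_j)) · u_j.

Step by step this gives:
  u_1 = (-3, 3, 0, 2)
  u_2 = (15/22, 7/22, 1, 6/11)

Orthogonality check:
  u_2 · u_1 = 0 (should be 0)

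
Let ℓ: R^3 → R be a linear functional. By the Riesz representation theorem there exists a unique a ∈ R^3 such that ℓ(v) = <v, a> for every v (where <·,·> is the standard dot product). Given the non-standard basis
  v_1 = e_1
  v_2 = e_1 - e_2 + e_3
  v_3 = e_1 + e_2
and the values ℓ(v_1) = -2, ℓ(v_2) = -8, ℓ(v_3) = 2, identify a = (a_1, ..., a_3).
a = (-2, 4, -2)

Write a = (a_1, ..., a_3) in the standard basis. For each basis vector v_i, ℓ(v_i) = <v_i, a> is a linear equation in the a_j's. Collect the n equations into a matrix system V a = ℓ, where row i of V is v_i (expressed in the standard basis). Since V is invertible (lower-triangular with 1s on the diagonal, up to permutation), solve by back-substitution:
  V =
[[1, 0, 0],
 [1, -1, 1],
 [1, 1, 0]]
  V a = (-2, -8, 2)
Solving gives a = (-2, 4, -2).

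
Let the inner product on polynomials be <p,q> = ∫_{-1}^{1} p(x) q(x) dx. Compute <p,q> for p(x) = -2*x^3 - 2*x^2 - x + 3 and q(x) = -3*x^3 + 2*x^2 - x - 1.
<p,q> = 74/35

Expand the product: p(x)·q(x) = 6*x^6 + 2*x^5 + x^4 - 7*x^3 + 9*x^2 - 2*x - 3.
∫_{-1}^{1} of each monomial x^k gives [2/(k+1) if k even, 0 if k odd]. Integrating term-by-term (or equivalently evaluating the antiderivative F(x) = 6*x^7/7 + x^6/3 + x^5/5 - 7*x^4/4 + 3*x^3 - x^2 - 3*x at the endpoints):
  F(1) − F(−1) = -571/420 − (-1459/420) = 74/35.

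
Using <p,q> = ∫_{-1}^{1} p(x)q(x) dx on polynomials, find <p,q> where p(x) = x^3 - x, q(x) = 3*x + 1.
<p,q> = -4/5

Expand the product: p(x)·q(x) = 3*x^4 + x^3 - 3*x^2 - x.
∫_{-1}^{1} of each monomial x^k gives [2/(k+1) if k even, 0 if k odd]. Integrating term-by-term (or equivalently evaluating the antiderivative F(x) = 3*x^5/5 + x^4/4 - x^3 - x^2/2 at the endpoints):
  F(1) − F(−1) = -13/20 − (3/20) = -4/5.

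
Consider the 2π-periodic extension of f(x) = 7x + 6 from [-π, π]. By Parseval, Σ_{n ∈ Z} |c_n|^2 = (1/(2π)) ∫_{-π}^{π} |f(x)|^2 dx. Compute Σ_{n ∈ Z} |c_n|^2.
Σ |c_n|^2 = 49π^2/3 + 36

Expand and integrate term by term over [-π, π]:
  ∫ (7x)^2 dx = 49·(2π^3/3); ∫ 2·7·(6)·x dx = 0 (odd integrand); ∫ 6^2 dx = 36·2π.
So (1/(2π)) ∫_{-π}^{π} (7x + 6)^2 dx = 49π^2/3 + 36 = 49π^2/3 + 36.
Parseval ⇒ Σ |c_n|^2 = 49π^2/3 + 36.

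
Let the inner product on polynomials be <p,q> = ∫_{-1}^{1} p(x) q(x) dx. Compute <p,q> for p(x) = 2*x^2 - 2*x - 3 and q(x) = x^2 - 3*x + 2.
<p,q> = -98/15

Expand the product: p(x)·q(x) = 2*x^4 - 8*x^3 + 7*x^2 + 5*x - 6.
∫_{-1}^{1} of each monomial x^k gives [2/(k+1) if k even, 0 if k odd]. Integrating term-by-term (or equivalently evaluating the antiderivative F(x) = 2*x^5/5 - 2*x^4 + 7*x^3/3 + 5*x^2/2 - 6*x at the endpoints):
  F(1) − F(−1) = -83/30 − (113/30) = -98/15.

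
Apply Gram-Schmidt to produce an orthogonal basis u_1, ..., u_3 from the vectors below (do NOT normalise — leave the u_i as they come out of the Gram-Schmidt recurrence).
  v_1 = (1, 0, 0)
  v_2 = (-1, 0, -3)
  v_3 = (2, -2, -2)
Orthogonal basis:
  u_1 = (1, 0, 0)
  u_2 = (0, 0, -3)
  u_3 = (0, -2, 0)

Apply the Gram-Schmidt recurrence
  u_1 = v_1
  u_i = v_i − Σ_{j<i} ((v_i · u_j) / (u_j · u_j)) · u_j.

Step by step this gives:
  u_1 = (1, 0, 0)
  u_2 = (0, 0, -3)
  u_3 = (0, -2, 0)

Orthogonality check:
  u_2 · u_1 = 0 (should be 0)
  u_3 · u_1 = 0 (should be 0)
  u_3 · u_2 = 0 (should be 0)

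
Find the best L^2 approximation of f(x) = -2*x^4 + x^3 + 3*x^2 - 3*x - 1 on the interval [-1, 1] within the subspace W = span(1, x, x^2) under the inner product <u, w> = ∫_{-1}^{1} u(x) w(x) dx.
g(x) = 9*x^2/7 - 12*x/5 - 29/35

The best approximation g ∈ W is the orthogonal projection of f onto W. Writing g = a_0 + a_1 x + a_2 x^2, the coefficients solve the normal equations G · a = b where
  G_{ij} = <φ_i, φ_j> and b_i = <f, φ_i>, with φ_0 = 1, φ_1 = x, φ_2 = x^2.
G =
  [2, 0, 2/3]
  [0, 2/3, 0]
  [2/3, 0, 2/5],
b = (-4/5, -8/5, -4/105).
Solving gives a_0 = -29/35, a_1 = -12/5, a_2 = 9/7, so
  g(x) = 9*x^2/7 - 12*x/5 - 29/35.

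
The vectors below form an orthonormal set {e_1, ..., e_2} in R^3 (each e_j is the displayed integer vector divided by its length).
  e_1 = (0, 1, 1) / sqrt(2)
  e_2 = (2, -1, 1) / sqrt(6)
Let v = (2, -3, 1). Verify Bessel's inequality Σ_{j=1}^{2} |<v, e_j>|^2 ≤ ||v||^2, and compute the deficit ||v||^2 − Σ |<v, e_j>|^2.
Σ |<v, e_j>|^2 = 38/3; ||v||^2 = 14; deficit = 4/3

Write each e_j = u_j / sqrt(<u_j, u_j>) where u_j is the displayed integer vector. Then <v, e_j> = <v, u_j> / sqrt(<u_j, u_j>), so |<v, e_j>|^2 = <v, u_j>^2 / <u_j, u_j>.
Coefficients: <v, e_1> = -2/sqrt(2), <v, e_2> = 8/sqrt(6).
Square and sum: Σ |<v, e_j>|^2 = 38/3.
Compute ||v||^2 = v·v = 14.
Deficit = 14 − 38/3 = 4/3 ≥ 0, confirming Bessel's inequality. (The deficit equals ||v − Σ <v,e_j> e_j||^2, the squared distance from v to span{e_j}.)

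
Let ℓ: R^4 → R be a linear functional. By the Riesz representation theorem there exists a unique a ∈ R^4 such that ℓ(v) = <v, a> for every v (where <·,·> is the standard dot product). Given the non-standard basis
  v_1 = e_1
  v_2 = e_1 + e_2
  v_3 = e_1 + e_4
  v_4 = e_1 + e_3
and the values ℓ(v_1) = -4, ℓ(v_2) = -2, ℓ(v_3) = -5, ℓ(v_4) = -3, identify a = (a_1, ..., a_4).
a = (-4, 2, 1, -1)

Write a = (a_1, ..., a_4) in the standard basis. For each basis vector v_i, ℓ(v_i) = <v_i, a> is a linear equation in the a_j's. Collect the n equations into a matrix system V a = ℓ, where row i of V is v_i (expressed in the standard basis). Since V is invertible (lower-triangular with 1s on the diagonal, up to permutation), solve by back-substitution:
  V =
[[1, 0, 0, 0],
 [1, 1, 0, 0],
 [1, 0, 0, 1],
 [1, 0, 1, 0]]
  V a = (-4, -2, -5, -3)
Solving gives a = (-4, 2, 1, -1).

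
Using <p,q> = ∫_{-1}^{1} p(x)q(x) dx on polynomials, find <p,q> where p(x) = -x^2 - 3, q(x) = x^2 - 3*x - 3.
<p,q> = 88/5

Expand the product: p(x)·q(x) = -x^4 + 3*x^3 + 9*x + 9.
∫_{-1}^{1} of each monomial x^k gives [2/(k+1) if k even, 0 if k odd]. Integrating term-by-term (or equivalently evaluating the antiderivative F(x) = -x^5/5 + 3*x^4/4 + 9*x^2/2 + 9*x at the endpoints):
  F(1) − F(−1) = 281/20 − (-71/20) = 88/5.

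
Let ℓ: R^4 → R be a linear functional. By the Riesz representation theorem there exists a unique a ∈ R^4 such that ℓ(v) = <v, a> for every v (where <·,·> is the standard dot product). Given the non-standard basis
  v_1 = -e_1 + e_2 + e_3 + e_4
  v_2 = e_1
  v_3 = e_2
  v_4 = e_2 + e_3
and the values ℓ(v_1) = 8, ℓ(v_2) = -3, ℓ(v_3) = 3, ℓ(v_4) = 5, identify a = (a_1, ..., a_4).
a = (-3, 3, 2, 0)

Write a = (a_1, ..., a_4) in the standard basis. For each basis vector v_i, ℓ(v_i) = <v_i, a> is a linear equation in the a_j's. Collect the n equations into a matrix system V a = ℓ, where row i of V is v_i (expressed in the standard basis). Since V is invertible (lower-triangular with 1s on the diagonal, up to permutation), solve by back-substitution:
  V =
[[-1, 1, 1, 1],
 [1, 0, 0, 0],
 [0, 1, 0, 0],
 [0, 1, 1, 0]]
  V a = (8, -3, 3, 5)
Solving gives a = (-3, 3, 2, 0).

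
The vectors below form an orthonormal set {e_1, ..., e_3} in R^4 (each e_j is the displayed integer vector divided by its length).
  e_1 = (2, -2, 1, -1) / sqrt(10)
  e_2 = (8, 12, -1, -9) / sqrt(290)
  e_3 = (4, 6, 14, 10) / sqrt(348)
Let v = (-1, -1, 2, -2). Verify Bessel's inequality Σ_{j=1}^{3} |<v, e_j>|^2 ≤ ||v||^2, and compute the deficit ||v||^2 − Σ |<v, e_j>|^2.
Σ |<v, e_j>|^2 = 5/3; ||v||^2 = 10; deficit = 25/3

Write each e_j = u_j / sqrt(<u_j, u_j>) where u_j is the displayed integer vector. Then <v, e_j> = <v, u_j> / sqrt(<u_j, u_j>), so |<v, e_j>|^2 = <v, u_j>^2 / <u_j, u_j>.
Coefficients: <v, e_1> = 4/sqrt(10), <v, e_2> = -4/sqrt(290), <v, e_3> = -2/sqrt(348).
Square and sum: Σ |<v, e_j>|^2 = 5/3.
Compute ||v||^2 = v·v = 10.
Deficit = 10 − 5/3 = 25/3 ≥ 0, confirming Bessel's inequality. (The deficit equals ||v − Σ <v,e_j> e_j||^2, the squared distance from v to span{e_j}.)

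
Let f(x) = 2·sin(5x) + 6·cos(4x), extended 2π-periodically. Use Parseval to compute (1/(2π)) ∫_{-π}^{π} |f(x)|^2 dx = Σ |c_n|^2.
Σ |c_n|^2 = 20

Expand |f|^2 and use orthogonality of {sin(nx), cos(mx)} on [-π, π]:
  ∫_{-π}^{π} sin(nx)^2 dx = π, ∫ cos(mx)^2 dx = π, and cross terms integrate to 0.
So ∫_{-π}^{π} f(x)^2 dx = 2^2 · π + 6^2 · π = (4 + 36)π.
Divide by 2π: (4 + 36)/2 = 20.
By Parseval, this equals Σ |c_n|^2.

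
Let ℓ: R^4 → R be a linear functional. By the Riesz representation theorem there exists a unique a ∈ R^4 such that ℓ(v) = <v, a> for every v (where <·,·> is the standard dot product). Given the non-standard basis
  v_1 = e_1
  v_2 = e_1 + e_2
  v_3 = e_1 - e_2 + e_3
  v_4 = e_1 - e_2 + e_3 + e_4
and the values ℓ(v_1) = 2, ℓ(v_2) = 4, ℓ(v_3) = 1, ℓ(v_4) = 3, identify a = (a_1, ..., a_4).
a = (2, 2, 1, 2)

Write a = (a_1, ..., a_4) in the standard basis. For each basis vector v_i, ℓ(v_i) = <v_i, a> is a linear equation in the a_j's. Collect the n equations into a matrix system V a = ℓ, where row i of V is v_i (expressed in the standard basis). Since V is invertible (lower-triangular with 1s on the diagonal, up to permutation), solve by back-substitution:
  V =
[[1, 0, 0, 0],
 [1, 1, 0, 0],
 [1, -1, 1, 0],
 [1, -1, 1, 1]]
  V a = (2, 4, 1, 3)
Solving gives a = (2, 2, 1, 2).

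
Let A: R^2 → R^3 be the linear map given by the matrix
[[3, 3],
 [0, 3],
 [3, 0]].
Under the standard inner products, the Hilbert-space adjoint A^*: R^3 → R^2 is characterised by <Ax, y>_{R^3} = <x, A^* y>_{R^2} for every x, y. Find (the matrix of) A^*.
A^* = A^T =
[[3, 0, 3],
 [3, 3, 0]]

For real matrices with standard dot products, the defining identity <Ax, y> = <x, A^* y> gives (Ax)^T y = x^T (A^*) y, i.e. x^T A^T y = x^T (A^*) y. Since this holds for all x, y, we must have A^* = A^T. Therefore
A^* =
[[3, 0, 3],
 [3, 3, 0]].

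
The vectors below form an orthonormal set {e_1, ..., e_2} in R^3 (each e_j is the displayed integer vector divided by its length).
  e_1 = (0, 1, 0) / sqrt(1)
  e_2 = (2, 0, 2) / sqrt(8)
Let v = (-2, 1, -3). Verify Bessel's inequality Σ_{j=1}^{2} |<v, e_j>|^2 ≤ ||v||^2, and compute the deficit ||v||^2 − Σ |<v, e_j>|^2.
Σ |<v, e_j>|^2 = 27/2; ||v||^2 = 14; deficit = 1/2

Write each e_j = u_j / sqrt(<u_j, u_j>) where u_j is the displayed integer vector. Then <v, e_j> = <v, u_j> / sqrt(<u_j, u_j>), so |<v, e_j>|^2 = <v, u_j>^2 / <u_j, u_j>.
Coefficients: <v, e_1> = 1/sqrt(1), <v, e_2> = -10/sqrt(8).
Square and sum: Σ |<v, e_j>|^2 = 27/2.
Compute ||v||^2 = v·v = 14.
Deficit = 14 − 27/2 = 1/2 ≥ 0, confirming Bessel's inequality. (The deficit equals ||v − Σ <v,e_j> e_j||^2, the squared distance from v to span{e_j}.)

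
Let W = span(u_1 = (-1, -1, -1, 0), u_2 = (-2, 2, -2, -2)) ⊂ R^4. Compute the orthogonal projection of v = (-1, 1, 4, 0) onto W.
proj_W(v) = (16/11, 12/11, 16/11, 2/11)

Set up U = [u_1 | ... | u_2] ∈ R^(4×2). The projector onto W = col(U) is P = U (U^T U)^(-1) U^T.
Compute U^T U =
  [3, 2]
  [2, 16],
and U^T v = (-4, -4).
Solve U^T U · c = U^T v for the coefficients: c = (-14/11, -1/11). The projection is proj_W(v) = U c.
Check: (v - proj_W(v)) · u_1 = 0  (should be 0).
Check: (v - proj_W(v)) · u_2 = 0  (should be 0).
Result: proj_W(v) = (16/11, 12/11, 16/11, 2/11).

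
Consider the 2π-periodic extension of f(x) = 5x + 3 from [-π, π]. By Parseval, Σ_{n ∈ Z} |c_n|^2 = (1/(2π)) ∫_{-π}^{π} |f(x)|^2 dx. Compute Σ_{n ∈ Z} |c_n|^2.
Σ |c_n|^2 = 25π^2/3 + 9

Expand and integrate term by term over [-π, π]:
  ∫ (5x)^2 dx = 25·(2π^3/3); ∫ 2·5·(3)·x dx = 0 (odd integrand); ∫ 3^2 dx = 9·2π.
So (1/(2π)) ∫_{-π}^{π} (5x + 3)^2 dx = 25π^2/3 + 9 = 25π^2/3 + 9.
Parseval ⇒ Σ |c_n|^2 = 25π^2/3 + 9.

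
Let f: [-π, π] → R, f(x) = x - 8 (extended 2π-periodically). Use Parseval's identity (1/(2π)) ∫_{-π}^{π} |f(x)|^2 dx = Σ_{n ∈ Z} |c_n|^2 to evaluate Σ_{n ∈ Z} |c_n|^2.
Σ |c_n|^2 = π^2/3 + 64

Expand and integrate term by term over [-π, π]:
  ∫ (x)^2 dx = 1·(2π^3/3); ∫ 2·1·(-8)·x dx = 0 (odd integrand); ∫ (-8)^2 dx = 64·2π.
So (1/(2π)) ∫_{-π}^{π} (x - 8)^2 dx = 1π^2/3 + 64 = π^2/3 + 64.
Parseval ⇒ Σ |c_n|^2 = π^2/3 + 64.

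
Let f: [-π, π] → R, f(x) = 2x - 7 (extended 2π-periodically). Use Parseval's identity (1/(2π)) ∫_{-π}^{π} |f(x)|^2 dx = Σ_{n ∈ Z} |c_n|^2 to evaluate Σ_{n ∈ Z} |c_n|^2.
Σ |c_n|^2 = 4π^2/3 + 49

Expand and integrate term by term over [-π, π]:
  ∫ (2x)^2 dx = 4·(2π^3/3); ∫ 2·2·(-7)·x dx = 0 (odd integrand); ∫ (-7)^2 dx = 49·2π.
So (1/(2π)) ∫_{-π}^{π} (2x - 7)^2 dx = 4π^2/3 + 49 = 4π^2/3 + 49.
Parseval ⇒ Σ |c_n|^2 = 4π^2/3 + 49.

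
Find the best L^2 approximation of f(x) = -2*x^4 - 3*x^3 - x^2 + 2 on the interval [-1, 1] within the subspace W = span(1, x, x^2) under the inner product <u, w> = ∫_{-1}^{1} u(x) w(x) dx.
g(x) = -19*x^2/7 - 9*x/5 + 76/35

The best approximation g ∈ W is the orthogonal projection of f onto W. Writing g = a_0 + a_1 x + a_2 x^2, the coefficients solve the normal equations G · a = b where
  G_{ij} = <φ_i, φ_j> and b_i = <f, φ_i>, with φ_0 = 1, φ_1 = x, φ_2 = x^2.
G =
  [2, 0, 2/3]
  [0, 2/3, 0]
  [2/3, 0, 2/5],
b = (38/15, -6/5, 38/105).
Solving gives a_0 = 76/35, a_1 = -9/5, a_2 = -19/7, so
  g(x) = -19*x^2/7 - 9*x/5 + 76/35.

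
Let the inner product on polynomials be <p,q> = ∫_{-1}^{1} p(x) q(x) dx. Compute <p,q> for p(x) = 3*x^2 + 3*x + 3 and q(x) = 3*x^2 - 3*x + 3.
<p,q> = 138/5

Expand the product: p(x)·q(x) = 9*x^4 + 9*x^2 + 9.
∫_{-1}^{1} of each monomial x^k gives [2/(k+1) if k even, 0 if k odd]. Integrating term-by-term (or equivalently evaluating the antiderivative F(x) = 9*x^5/5 + 3*x^3 + 9*x at the endpoints):
  F(1) − F(−1) = 69/5 − (-69/5) = 138/5.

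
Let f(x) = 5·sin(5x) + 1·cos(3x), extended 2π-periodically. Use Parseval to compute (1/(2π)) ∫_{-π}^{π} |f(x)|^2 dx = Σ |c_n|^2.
Σ |c_n|^2 = 13

Expand |f|^2 and use orthogonality of {sin(nx), cos(mx)} on [-π, π]:
  ∫_{-π}^{π} sin(nx)^2 dx = π, ∫ cos(mx)^2 dx = π, and cross terms integrate to 0.
So ∫_{-π}^{π} f(x)^2 dx = 5^2 · π + 1^2 · π = (25 + 1)π.
Divide by 2π: (25 + 1)/2 = 13.
By Parseval, this equals Σ |c_n|^2.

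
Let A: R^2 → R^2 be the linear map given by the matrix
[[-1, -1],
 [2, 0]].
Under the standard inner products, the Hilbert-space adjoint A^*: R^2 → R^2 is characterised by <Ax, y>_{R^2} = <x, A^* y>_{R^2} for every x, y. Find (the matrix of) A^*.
A^* = A^T =
[[-1, 2],
 [-1, 0]]

For real matrices with standard dot products, the defining identity <Ax, y> = <x, A^* y> gives (Ax)^T y = x^T (A^*) y, i.e. x^T A^T y = x^T (A^*) y. Since this holds for all x, y, we must have A^* = A^T. Therefore
A^* =
[[-1, 2],
 [-1, 0]].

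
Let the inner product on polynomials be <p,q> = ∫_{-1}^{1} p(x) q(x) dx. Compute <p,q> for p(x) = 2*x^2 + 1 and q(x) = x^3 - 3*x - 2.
<p,q> = -20/3

Expand the product: p(x)·q(x) = 2*x^5 - 5*x^3 - 4*x^2 - 3*x - 2.
∫_{-1}^{1} of each monomial x^k gives [2/(k+1) if k even, 0 if k odd]. Integrating term-by-term (or equivalently evaluating the antiderivative F(x) = x^6/3 - 5*x^4/4 - 4*x^3/3 - 3*x^2/2 - 2*x at the endpoints):
  F(1) − F(−1) = -23/4 − (11/12) = -20/3.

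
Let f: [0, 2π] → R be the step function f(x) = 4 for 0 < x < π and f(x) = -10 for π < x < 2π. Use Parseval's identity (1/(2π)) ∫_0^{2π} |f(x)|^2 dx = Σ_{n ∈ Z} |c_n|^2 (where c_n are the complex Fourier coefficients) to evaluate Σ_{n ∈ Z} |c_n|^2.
Σ |c_n|^2 = 58

Parseval equates the L^2 energy of f (normalised by 1/(2π)) with the ℓ^2 sum of its Fourier coefficients: (1/(2π)) ∫_0^{2π} |f|^2 = Σ |c_n|^2.
Compute the left side: (1/(2π)) [∫_0^π 4^2 dx + ∫_π^{2π} (-10)^2 dx] = (1/(2π)) · (16π + 100π) = (16 + 100)/2 = 58.
So Σ_{n ∈ Z} |c_n|^2 = 58.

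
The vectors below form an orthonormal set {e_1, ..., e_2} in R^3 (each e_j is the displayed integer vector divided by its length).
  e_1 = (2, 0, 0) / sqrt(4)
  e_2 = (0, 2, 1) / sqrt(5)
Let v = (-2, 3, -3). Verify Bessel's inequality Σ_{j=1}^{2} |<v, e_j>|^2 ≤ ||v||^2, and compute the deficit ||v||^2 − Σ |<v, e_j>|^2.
Σ |<v, e_j>|^2 = 29/5; ||v||^2 = 22; deficit = 81/5

Write each e_j = u_j / sqrt(<u_j, u_j>) where u_j is the displayed integer vector. Then <v, e_j> = <v, u_j> / sqrt(<u_j, u_j>), so |<v, e_j>|^2 = <v, u_j>^2 / <u_j, u_j>.
Coefficients: <v, e_1> = -4/sqrt(4), <v, e_2> = 3/sqrt(5).
Square and sum: Σ |<v, e_j>|^2 = 29/5.
Compute ||v||^2 = v·v = 22.
Deficit = 22 − 29/5 = 81/5 ≥ 0, confirming Bessel's inequality. (The deficit equals ||v − Σ <v,e_j> e_j||^2, the squared distance from v to span{e_j}.)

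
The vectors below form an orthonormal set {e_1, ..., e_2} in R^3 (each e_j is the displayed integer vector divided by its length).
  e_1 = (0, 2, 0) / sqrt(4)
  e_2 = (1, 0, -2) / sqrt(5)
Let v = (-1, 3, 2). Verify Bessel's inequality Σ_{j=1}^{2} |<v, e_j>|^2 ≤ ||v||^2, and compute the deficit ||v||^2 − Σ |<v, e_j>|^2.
Σ |<v, e_j>|^2 = 14; ||v||^2 = 14; deficit = 0

Write each e_j = u_j / sqrt(<u_j, u_j>) where u_j is the displayed integer vector. Then <v, e_j> = <v, u_j> / sqrt(<u_j, u_j>), so |<v, e_j>|^2 = <v, u_j>^2 / <u_j, u_j>.
Coefficients: <v, e_1> = 6/sqrt(4), <v, e_2> = -5/sqrt(5).
Square and sum: Σ |<v, e_j>|^2 = 14.
Compute ||v||^2 = v·v = 14.
Deficit = 14 − 14 = 0 ≥ 0, confirming Bessel's inequality. (The deficit equals ||v − Σ <v,e_j> e_j||^2, the squared distance from v to span{e_j}.)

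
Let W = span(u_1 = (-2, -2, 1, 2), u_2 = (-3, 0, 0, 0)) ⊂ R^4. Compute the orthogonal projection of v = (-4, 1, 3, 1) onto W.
proj_W(v) = (-4, -2/3, 1/3, 2/3)

Set up U = [u_1 | ... | u_2] ∈ R^(4×2). The projector onto W = col(U) is P = U (U^T U)^(-1) U^T.
Compute U^T U =
  [13, 6]
  [6, 9],
and U^T v = (11, 12).
Solve U^T U · c = U^T v for the coefficients: c = (1/3, 10/9). The projection is proj_W(v) = U c.
Check: (v - proj_W(v)) · u_1 = 0  (should be 0).
Check: (v - proj_W(v)) · u_2 = 0  (should be 0).
Result: proj_W(v) = (-4, -2/3, 1/3, 2/3).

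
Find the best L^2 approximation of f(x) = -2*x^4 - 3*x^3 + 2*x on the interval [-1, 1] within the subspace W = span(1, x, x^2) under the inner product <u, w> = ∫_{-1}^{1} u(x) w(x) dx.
g(x) = -12*x^2/7 + x/5 + 6/35

The best approximation g ∈ W is the orthogonal projection of f onto W. Writing g = a_0 + a_1 x + a_2 x^2, the coefficients solve the normal equations G · a = b where
  G_{ij} = <φ_i, φ_j> and b_i = <f, φ_i>, with φ_0 = 1, φ_1 = x, φ_2 = x^2.
G =
  [2, 0, 2/3]
  [0, 2/3, 0]
  [2/3, 0, 2/5],
b = (-4/5, 2/15, -4/7).
Solving gives a_0 = 6/35, a_1 = 1/5, a_2 = -12/7, so
  g(x) = -12*x^2/7 + x/5 + 6/35.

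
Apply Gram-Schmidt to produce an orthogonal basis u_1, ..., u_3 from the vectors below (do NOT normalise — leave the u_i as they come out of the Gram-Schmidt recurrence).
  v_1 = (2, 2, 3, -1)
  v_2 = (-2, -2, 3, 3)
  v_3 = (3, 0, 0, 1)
Orthogonal basis:
  u_1 = (2, 2, 3, -1)
  u_2 = (-16/9, -16/9, 10/3, 26/9)
  u_3 = (66/29, -21/29, -15/29, 45/29)

Apply the Gram-Schmidt recurrence
  u_1 = v_1
  u_i = v_i − Σ_{j<i} ((v_i · u_j) / (u_j · u_j)) · u_j.

Step by step this gives:
  u_1 = (2, 2, 3, -1)
  u_2 = (-16/9, -16/9, 10/3, 26/9)
  u_3 = (66/29, -21/29, -15/29, 45/29)

Orthogonality check:
  u_2 · u_1 = 0 (should be 0)
  u_3 · u_1 = 0 (should be 0)
  u_3 · u_2 = 0 (should be 0)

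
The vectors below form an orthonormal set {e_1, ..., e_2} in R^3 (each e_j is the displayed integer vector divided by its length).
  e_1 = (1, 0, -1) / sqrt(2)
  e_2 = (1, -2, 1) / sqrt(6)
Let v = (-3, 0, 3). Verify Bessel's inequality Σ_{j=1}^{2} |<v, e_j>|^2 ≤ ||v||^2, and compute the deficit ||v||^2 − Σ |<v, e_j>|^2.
Σ |<v, e_j>|^2 = 18; ||v||^2 = 18; deficit = 0

Write each e_j = u_j / sqrt(<u_j, u_j>) where u_j is the displayed integer vector. Then <v, e_j> = <v, u_j> / sqrt(<u_j, u_j>), so |<v, e_j>|^2 = <v, u_j>^2 / <u_j, u_j>.
Coefficients: <v, e_1> = -6/sqrt(2), <v, e_2> = 0/sqrt(6).
Square and sum: Σ |<v, e_j>|^2 = 18.
Compute ||v||^2 = v·v = 18.
Deficit = 18 − 18 = 0 ≥ 0, confirming Bessel's inequality. (The deficit equals ||v − Σ <v,e_j> e_j||^2, the squared distance from v to span{e_j}.)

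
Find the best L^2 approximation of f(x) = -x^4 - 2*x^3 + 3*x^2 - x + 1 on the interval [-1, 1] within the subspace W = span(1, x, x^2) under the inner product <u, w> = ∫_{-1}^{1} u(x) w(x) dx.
g(x) = 15*x^2/7 - 11*x/5 + 38/35

The best approximation g ∈ W is the orthogonal projection of f onto W. Writing g = a_0 + a_1 x + a_2 x^2, the coefficients solve the normal equations G · a = b where
  G_{ij} = <φ_i, φ_j> and b_i = <f, φ_i>, with φ_0 = 1, φ_1 = x, φ_2 = x^2.
G =
  [2, 0, 2/3]
  [0, 2/3, 0]
  [2/3, 0, 2/5],
b = (18/5, -22/15, 166/105).
Solving gives a_0 = 38/35, a_1 = -11/5, a_2 = 15/7, so
  g(x) = 15*x^2/7 - 11*x/5 + 38/35.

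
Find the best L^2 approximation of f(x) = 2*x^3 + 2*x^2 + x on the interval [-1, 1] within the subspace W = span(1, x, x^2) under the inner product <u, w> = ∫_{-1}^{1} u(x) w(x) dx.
g(x) = 2*x^2 + 11*x/5

The best approximation g ∈ W is the orthogonal projection of f onto W. Writing g = a_0 + a_1 x + a_2 x^2, the coefficients solve the normal equations G · a = b where
  G_{ij} = <φ_i, φ_j> and b_i = <f, φ_i>, with φ_0 = 1, φ_1 = x, φ_2 = x^2.
G =
  [2, 0, 2/3]
  [0, 2/3, 0]
  [2/3, 0, 2/5],
b = (4/3, 22/15, 4/5).
Solving gives a_0 = 0, a_1 = 11/5, a_2 = 2, so
  g(x) = 2*x^2 + 11*x/5.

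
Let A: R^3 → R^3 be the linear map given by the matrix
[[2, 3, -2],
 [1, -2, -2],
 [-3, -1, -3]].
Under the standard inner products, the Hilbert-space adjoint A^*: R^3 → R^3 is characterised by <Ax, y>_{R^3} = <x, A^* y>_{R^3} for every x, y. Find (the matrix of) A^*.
A^* = A^T =
[[2, 1, -3],
 [3, -2, -1],
 [-2, -2, -3]]

For real matrices with standard dot products, the defining identity <Ax, y> = <x, A^* y> gives (Ax)^T y = x^T (A^*) y, i.e. x^T A^T y = x^T (A^*) y. Since this holds for all x, y, we must have A^* = A^T. Therefore
A^* =
[[2, 1, -3],
 [3, -2, -1],
 [-2, -2, -3]].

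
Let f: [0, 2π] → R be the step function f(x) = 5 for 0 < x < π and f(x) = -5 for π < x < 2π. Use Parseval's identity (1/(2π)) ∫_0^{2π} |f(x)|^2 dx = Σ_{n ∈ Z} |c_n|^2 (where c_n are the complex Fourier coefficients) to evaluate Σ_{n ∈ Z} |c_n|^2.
Σ |c_n|^2 = 25

Parseval equates the L^2 energy of f (normalised by 1/(2π)) with the ℓ^2 sum of its Fourier coefficients: (1/(2π)) ∫_0^{2π} |f|^2 = Σ |c_n|^2.
Compute the left side: (1/(2π)) [∫_0^π 5^2 dx + ∫_π^{2π} (-5)^2 dx] = (1/(2π)) · (25π + 25π) = (25 + 25)/2 = 25.
So Σ_{n ∈ Z} |c_n|^2 = 25.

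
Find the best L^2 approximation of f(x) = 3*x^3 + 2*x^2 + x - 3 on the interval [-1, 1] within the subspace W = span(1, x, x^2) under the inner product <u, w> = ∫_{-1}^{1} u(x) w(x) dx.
g(x) = 2*x^2 + 14*x/5 - 3

The best approximation g ∈ W is the orthogonal projection of f onto W. Writing g = a_0 + a_1 x + a_2 x^2, the coefficients solve the normal equations G · a = b where
  G_{ij} = <φ_i, φ_j> and b_i = <f, φ_i>, with φ_0 = 1, φ_1 = x, φ_2 = x^2.
G =
  [2, 0, 2/3]
  [0, 2/3, 0]
  [2/3, 0, 2/5],
b = (-14/3, 28/15, -6/5).
Solving gives a_0 = -3, a_1 = 14/5, a_2 = 2, so
  g(x) = 2*x^2 + 14*x/5 - 3.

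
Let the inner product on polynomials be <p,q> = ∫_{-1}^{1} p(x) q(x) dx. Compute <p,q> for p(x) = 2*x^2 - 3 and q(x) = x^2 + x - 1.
<p,q> = 52/15

Expand the product: p(x)·q(x) = 2*x^4 + 2*x^3 - 5*x^2 - 3*x + 3.
∫_{-1}^{1} of each monomial x^k gives [2/(k+1) if k even, 0 if k odd]. Integrating term-by-term (or equivalently evaluating the antiderivative F(x) = 2*x^5/5 + x^4/2 - 5*x^3/3 - 3*x^2/2 + 3*x at the endpoints):
  F(1) − F(−1) = 11/15 − (-41/15) = 52/15.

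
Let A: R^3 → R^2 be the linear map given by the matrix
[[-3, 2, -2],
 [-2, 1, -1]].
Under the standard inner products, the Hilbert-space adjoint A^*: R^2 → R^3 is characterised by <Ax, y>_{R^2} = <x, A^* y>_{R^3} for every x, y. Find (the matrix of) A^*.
A^* = A^T =
[[-3, -2],
 [2, 1],
 [-2, -1]]

For real matrices with standard dot products, the defining identity <Ax, y> = <x, A^* y> gives (Ax)^T y = x^T (A^*) y, i.e. x^T A^T y = x^T (A^*) y. Since this holds for all x, y, we must have A^* = A^T. Therefore
A^* =
[[-3, -2],
 [2, 1],
 [-2, -1]].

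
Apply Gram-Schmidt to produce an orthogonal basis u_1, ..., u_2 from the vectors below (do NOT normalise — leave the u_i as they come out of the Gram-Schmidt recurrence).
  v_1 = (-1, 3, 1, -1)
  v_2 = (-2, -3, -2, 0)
Orthogonal basis:
  u_1 = (-1, 3, 1, -1)
  u_2 = (-11/4, -3/4, -5/4, -3/4)

Apply the Gram-Schmidt recurrence
  u_1 = v_1
  u_i = v_i − Σ_{j<i} ((v_i · u_j) / (u_j · u_j)) · u_j.

Step by step this gives:
  u_1 = (-1, 3, 1, -1)
  u_2 = (-11/4, -3/4, -5/4, -3/4)

Orthogonality check:
  u_2 · u_1 = 0 (should be 0)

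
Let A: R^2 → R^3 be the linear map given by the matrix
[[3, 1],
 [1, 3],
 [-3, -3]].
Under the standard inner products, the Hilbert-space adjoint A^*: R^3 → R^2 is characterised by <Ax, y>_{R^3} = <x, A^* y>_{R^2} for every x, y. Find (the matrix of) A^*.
A^* = A^T =
[[3, 1, -3],
 [1, 3, -3]]

For real matrices with standard dot products, the defining identity <Ax, y> = <x, A^* y> gives (Ax)^T y = x^T (A^*) y, i.e. x^T A^T y = x^T (A^*) y. Since this holds for all x, y, we must have A^* = A^T. Therefore
A^* =
[[3, 1, -3],
 [1, 3, -3]].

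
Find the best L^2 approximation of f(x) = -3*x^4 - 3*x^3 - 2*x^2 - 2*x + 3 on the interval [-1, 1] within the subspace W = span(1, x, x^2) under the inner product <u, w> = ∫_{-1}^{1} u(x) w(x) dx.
g(x) = -32*x^2/7 - 19*x/5 + 114/35

The best approximation g ∈ W is the orthogonal projection of f onto W. Writing g = a_0 + a_1 x + a_2 x^2, the coefficients solve the normal equations G · a = b where
  G_{ij} = <φ_i, φ_j> and b_i = <f, φ_i>, with φ_0 = 1, φ_1 = x, φ_2 = x^2.
G =
  [2, 0, 2/3]
  [0, 2/3, 0]
  [2/3, 0, 2/5],
b = (52/15, -38/15, 12/35).
Solving gives a_0 = 114/35, a_1 = -19/5, a_2 = -32/7, so
  g(x) = -32*x^2/7 - 19*x/5 + 114/35.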